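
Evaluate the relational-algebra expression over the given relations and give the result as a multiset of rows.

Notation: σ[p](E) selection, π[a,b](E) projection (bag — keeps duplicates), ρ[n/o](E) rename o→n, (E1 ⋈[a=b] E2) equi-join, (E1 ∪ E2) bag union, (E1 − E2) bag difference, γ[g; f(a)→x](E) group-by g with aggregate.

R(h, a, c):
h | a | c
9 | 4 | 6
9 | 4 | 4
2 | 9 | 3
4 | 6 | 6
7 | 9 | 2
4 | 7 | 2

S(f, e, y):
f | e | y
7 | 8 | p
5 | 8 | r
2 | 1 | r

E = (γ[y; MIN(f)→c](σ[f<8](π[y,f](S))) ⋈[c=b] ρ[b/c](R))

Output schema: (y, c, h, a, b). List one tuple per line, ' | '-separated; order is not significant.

Per-node cardinality:
  S → 3
  π[y,f](S) → 3
  σ[f<8](π[y,f](S)) → 3
  γ[y; MIN(f)→c](σ[f<8](π[y,f](S))) → 2
  R → 6
  ρ[b/c](R) → 6
  (γ[y; MIN(f)→c](σ[f<8](π[y,f](S))) ⋈[c=b] ρ[b/c](R)) → 2

== RESULT ==
y | c | h | a | b
r | 2 | 4 | 7 | 2
r | 2 | 7 | 9 | 2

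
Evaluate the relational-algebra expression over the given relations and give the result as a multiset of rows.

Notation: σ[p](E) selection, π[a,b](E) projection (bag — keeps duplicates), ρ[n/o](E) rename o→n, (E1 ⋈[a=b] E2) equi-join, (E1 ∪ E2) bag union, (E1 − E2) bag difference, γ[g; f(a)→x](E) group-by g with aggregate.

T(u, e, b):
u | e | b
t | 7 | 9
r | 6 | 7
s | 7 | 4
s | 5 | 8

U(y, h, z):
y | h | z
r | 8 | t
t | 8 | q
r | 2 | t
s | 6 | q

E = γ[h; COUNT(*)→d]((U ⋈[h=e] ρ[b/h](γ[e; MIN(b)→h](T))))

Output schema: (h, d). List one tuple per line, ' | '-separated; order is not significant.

Per-node cardinality:
  U → 4
  T → 4
  γ[e; MIN(b)→h](T) → 3
  ρ[b/h](γ[e; MIN(b)→h](T)) → 3
  (U ⋈[h=e] ρ[b/h](γ[e; MIN(b)→h](T))) → 1
  γ[h; COUNT(*)→d]((U ⋈[h=e] ρ[b/h](γ[e; MIN(b)→h](T)))) → 1

== RESULT ==
h | d
6 | 1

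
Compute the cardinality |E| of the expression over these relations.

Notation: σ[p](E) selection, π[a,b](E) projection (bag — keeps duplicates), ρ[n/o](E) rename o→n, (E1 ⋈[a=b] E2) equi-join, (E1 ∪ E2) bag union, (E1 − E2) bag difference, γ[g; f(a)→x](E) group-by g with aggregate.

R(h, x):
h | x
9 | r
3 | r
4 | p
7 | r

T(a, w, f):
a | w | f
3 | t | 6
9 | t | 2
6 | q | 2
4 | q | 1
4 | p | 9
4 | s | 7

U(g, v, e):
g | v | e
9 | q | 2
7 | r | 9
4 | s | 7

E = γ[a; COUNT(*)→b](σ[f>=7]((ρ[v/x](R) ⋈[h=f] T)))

Row counts bottom-up:
  R → 4
  ρ[v/x](R) → 4
  T → 6
  (ρ[v/x](R) ⋈[h=f] T) → 2
  σ[f>=7]((ρ[v/x](R) ⋈[h=f] T)) → 2
  γ[a; COUNT(*)→b](σ[f>=7]((ρ[v/x](R) ⋈[h=f] T))) → 1

|E| = 1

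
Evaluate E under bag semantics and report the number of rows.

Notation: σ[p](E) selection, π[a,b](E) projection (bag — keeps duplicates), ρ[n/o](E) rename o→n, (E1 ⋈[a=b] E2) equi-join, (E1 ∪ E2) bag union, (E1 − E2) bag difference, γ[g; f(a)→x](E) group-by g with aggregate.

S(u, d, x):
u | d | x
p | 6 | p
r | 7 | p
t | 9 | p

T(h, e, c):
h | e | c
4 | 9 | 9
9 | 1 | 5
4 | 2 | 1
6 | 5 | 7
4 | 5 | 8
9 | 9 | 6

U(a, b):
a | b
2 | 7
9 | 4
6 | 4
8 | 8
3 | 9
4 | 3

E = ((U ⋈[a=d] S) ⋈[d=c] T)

Stepwise |·|:
  U → 6
  S → 3
  (U ⋈[a=d] S) → 2
  T → 6
  ((U ⋈[a=d] S) ⋈[d=c] T) → 2

|E| = 2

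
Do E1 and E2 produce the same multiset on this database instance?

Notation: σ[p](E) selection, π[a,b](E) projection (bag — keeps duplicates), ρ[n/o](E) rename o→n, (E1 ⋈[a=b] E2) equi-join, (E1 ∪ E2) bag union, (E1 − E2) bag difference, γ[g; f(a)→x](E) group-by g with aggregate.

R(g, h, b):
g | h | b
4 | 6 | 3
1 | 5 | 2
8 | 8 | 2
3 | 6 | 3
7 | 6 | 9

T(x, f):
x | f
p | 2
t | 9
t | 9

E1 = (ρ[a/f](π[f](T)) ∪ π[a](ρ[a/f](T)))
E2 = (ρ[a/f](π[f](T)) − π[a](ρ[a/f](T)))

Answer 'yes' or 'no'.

E1 row counts bottom-up:
  T → 3
  π[f](T) → 3
  ρ[a/f](π[f](T)) → 3
  T → 3
  ρ[a/f](T) → 3
  π[a](ρ[a/f](T)) → 3
  (ρ[a/f](π[f](T)) ∪ π[a](ρ[a/f](T))) → 6
E2 row counts bottom-up:
  T → 3
  π[f](T) → 3
  ρ[a/f](π[f](T)) → 3
  T → 3
  ρ[a/f](T) → 3
  π[a](ρ[a/f](T)) → 3
  (ρ[a/f](π[f](T)) − π[a](ρ[a/f](T))) → 0

E1 result:
a
2
2
9
9
9
9
E2 result:
a
(0 rows)
Witness: (2,) appears 2× in E1 but 0× in E2.

no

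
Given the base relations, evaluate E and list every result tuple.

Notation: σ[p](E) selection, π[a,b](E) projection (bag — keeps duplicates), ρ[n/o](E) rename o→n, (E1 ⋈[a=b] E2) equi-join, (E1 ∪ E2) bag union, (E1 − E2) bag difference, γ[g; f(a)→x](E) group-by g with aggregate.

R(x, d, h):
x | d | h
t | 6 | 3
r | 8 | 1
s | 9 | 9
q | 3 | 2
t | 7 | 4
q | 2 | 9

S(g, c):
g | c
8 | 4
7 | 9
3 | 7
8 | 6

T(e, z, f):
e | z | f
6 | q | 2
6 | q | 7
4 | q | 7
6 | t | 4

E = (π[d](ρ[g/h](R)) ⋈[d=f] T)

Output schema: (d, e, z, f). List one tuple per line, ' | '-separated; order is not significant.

Row counts bottom-up:
  R → 6
  ρ[g/h](R) → 6
  π[d](ρ[g/h](R)) → 6
  T → 4
  (π[d](ρ[g/h](R)) ⋈[d=f] T) → 3

== RESULT ==
d | e | z | f
2 | 6 | q | 2
7 | 4 | q | 7
7 | 6 | q | 7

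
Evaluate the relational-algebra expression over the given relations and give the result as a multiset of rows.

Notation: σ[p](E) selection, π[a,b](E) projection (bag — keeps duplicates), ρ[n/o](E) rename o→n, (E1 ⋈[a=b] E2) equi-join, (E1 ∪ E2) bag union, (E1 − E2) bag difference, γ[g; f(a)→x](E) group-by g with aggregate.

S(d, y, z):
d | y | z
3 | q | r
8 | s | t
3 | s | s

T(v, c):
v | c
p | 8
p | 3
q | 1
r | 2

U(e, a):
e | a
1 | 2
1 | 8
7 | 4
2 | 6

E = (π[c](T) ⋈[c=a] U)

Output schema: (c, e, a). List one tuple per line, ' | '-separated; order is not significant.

Row counts bottom-up:
  T → 4
  π[c](T) → 4
  U → 4
  (π[c](T) ⋈[c=a] U) → 2

== RESULT ==
c | e | a
2 | 1 | 2
8 | 1 | 8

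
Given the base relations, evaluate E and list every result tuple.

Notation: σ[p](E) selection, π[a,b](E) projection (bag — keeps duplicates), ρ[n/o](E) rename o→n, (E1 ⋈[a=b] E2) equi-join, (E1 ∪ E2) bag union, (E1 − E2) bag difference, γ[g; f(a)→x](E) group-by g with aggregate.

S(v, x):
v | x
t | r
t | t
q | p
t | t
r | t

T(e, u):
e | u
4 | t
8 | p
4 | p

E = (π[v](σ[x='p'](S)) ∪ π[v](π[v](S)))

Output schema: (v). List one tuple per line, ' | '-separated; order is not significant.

Subexpression sizes:
  S → 5
  σ[x='p'](S) → 1
  π[v](σ[x='p'](S)) → 1
  S → 5
  π[v](S) → 5
  π[v](π[v](S)) → 5
  (π[v](σ[x='p'](S)) ∪ π[v](π[v](S))) → 6

== RESULT ==
v
q
q
r
t
t
t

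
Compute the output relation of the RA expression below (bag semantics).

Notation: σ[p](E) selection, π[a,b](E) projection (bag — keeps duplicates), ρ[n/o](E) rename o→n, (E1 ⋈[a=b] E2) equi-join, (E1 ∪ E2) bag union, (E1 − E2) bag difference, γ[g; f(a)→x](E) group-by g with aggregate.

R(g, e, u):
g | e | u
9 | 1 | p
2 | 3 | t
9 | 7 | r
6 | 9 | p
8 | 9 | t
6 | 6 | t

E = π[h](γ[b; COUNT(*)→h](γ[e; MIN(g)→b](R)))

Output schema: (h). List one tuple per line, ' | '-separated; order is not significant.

Per-node cardinality:
  R → 6
  γ[e; MIN(g)→b](R) → 5
  γ[b; COUNT(*)→h](γ[e; MIN(g)→b](R)) → 3
  π[h](γ[b; COUNT(*)→h](γ[e; MIN(g)→b](R))) → 3

== RESULT ==
h
1
2
2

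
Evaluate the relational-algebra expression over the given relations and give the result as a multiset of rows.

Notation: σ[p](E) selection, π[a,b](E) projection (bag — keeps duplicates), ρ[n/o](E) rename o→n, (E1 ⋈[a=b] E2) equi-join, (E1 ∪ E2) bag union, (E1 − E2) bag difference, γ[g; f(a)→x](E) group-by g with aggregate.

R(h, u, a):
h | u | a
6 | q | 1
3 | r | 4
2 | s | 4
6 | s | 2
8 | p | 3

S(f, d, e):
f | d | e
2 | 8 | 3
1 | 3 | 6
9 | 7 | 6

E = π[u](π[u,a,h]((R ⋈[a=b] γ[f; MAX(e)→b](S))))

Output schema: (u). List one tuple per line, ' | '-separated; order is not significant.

Stepwise |·|:
  R → 5
  S → 3
  γ[f; MAX(e)→b](S) → 3
  (R ⋈[a=b] γ[f; MAX(e)→b](S)) → 1
  π[u,a,h]((R ⋈[a=b] γ[f; MAX(e)→b](S))) → 1
  π[u](π[u,a,h]((R ⋈[a=b] γ[f; MAX(e)→b](S)))) → 1

== RESULT ==
u
p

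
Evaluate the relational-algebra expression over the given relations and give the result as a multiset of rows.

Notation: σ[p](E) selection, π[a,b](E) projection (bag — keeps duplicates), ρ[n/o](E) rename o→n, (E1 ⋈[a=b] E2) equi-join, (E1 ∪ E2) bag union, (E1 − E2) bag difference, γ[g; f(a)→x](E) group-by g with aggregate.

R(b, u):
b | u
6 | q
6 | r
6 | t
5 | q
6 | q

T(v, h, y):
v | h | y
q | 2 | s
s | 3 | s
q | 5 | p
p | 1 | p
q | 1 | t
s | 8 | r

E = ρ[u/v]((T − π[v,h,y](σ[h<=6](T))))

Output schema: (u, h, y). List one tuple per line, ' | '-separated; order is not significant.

Subexpression sizes:
  T → 6
  T → 6
  σ[h<=6](T) → 5
  π[v,h,y](σ[h<=6](T)) → 5
  (T − π[v,h,y](σ[h<=6](T))) → 1
  ρ[u/v]((T − π[v,h,y](σ[h<=6](T)))) → 1

== RESULT ==
u | h | y
s | 8 | r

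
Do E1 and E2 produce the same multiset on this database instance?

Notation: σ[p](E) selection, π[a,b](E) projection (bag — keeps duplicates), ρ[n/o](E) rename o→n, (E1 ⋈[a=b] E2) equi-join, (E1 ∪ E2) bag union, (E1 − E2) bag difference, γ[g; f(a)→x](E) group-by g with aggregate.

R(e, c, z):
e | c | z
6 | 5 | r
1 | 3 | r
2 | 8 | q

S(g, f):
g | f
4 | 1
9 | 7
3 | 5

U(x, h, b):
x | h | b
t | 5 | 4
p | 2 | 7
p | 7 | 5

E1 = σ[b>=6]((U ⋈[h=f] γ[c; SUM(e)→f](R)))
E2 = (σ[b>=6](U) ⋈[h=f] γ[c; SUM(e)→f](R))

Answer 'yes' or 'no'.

E1 row counts bottom-up:
  U → 3
  R → 3
  γ[c; SUM(e)→f](R) → 3
  (U ⋈[h=f] γ[c; SUM(e)→f](R)) → 1
  σ[b>=6]((U ⋈[h=f] γ[c; SUM(e)→f](R))) → 1
E2 row counts bottom-up:
  U → 3
  σ[b>=6](U) → 1
  R → 3
  γ[c; SUM(e)→f](R) → 3
  (σ[b>=6](U) ⋈[h=f] γ[c; SUM(e)→f](R)) → 1

E1 and E2 produce the same multiset:
x | h | b | c | f
p | 2 | 7 | 8 | 2

yes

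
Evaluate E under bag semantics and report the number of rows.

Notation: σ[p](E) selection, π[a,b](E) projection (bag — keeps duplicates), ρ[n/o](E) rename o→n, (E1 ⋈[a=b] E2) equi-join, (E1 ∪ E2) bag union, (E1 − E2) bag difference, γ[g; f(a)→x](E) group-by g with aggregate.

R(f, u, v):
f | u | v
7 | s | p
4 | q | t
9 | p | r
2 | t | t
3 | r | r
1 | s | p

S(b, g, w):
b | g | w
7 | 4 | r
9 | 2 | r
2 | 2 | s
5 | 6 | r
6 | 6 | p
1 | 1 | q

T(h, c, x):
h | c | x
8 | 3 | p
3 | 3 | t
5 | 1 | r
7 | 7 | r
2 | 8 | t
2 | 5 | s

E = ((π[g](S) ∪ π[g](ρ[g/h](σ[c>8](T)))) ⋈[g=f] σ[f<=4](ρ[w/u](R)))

Per-node cardinality:
  S → 6
  π[g](S) → 6
  T → 6
  σ[c>8](T) → 0
  ρ[g/h](σ[c>8](T)) → 0
  π[g](ρ[g/h](σ[c>8](T))) → 0
  (π[g](S) ∪ π[g](ρ[g/h](σ[c>8](T)))) → 6
  R → 6
  ρ[w/u](R) → 6
  σ[f<=4](ρ[w/u](R)) → 4
  ((π[g](S) ∪ π[g](ρ[g/h](σ[c>8](T)))) ⋈[g=f] σ[f<=4](ρ[w/u](R))) → 4

|E| = 4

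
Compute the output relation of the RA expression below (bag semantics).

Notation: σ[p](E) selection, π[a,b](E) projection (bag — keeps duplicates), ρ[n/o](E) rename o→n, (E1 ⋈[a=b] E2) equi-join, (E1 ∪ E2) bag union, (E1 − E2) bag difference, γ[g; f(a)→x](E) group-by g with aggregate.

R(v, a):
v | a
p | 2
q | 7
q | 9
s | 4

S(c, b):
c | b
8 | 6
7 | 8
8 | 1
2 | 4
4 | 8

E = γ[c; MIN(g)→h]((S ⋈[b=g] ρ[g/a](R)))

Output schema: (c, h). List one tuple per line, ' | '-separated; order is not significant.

Per-node cardinality:
  S → 5
  R → 4
  ρ[g/a](R) → 4
  (S ⋈[b=g] ρ[g/a](R)) → 1
  γ[c; MIN(g)→h]((S ⋈[b=g] ρ[g/a](R))) → 1

== RESULT ==
c | h
2 | 4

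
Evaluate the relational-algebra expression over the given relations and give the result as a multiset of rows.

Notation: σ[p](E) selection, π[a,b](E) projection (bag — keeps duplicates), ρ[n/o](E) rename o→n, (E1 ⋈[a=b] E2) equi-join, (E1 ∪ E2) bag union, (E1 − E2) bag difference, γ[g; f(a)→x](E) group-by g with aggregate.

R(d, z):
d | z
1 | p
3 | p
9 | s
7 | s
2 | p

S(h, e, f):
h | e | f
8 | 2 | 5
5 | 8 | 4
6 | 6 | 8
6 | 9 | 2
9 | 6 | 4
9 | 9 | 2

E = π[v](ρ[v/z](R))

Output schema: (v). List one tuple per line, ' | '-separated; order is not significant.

Row counts bottom-up:
  R → 5
  ρ[v/z](R) → 5
  π[v](ρ[v/z](R)) → 5

== RESULT ==
v
p
p
p
s
s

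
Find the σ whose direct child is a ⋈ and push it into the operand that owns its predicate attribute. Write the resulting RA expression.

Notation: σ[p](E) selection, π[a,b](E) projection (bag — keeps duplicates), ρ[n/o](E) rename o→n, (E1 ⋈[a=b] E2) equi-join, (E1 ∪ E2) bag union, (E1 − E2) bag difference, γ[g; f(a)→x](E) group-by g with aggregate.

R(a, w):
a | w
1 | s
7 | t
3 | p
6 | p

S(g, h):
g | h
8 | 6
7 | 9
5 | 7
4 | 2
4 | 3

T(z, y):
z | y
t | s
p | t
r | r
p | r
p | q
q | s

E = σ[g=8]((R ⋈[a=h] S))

σ filters on g, owned by the right side.
E' = (R ⋈[a=h] σ[g=8](S))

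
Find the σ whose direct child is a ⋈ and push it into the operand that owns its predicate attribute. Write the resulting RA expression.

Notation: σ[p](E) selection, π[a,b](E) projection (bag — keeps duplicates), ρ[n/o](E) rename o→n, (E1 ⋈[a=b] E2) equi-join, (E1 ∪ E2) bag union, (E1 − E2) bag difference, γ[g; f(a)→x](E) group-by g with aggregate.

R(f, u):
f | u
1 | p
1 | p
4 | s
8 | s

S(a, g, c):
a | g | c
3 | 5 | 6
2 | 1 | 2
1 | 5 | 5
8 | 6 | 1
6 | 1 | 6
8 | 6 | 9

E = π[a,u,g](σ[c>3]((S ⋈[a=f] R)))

σ filters on c, owned by the left side.
E' = π[a,u,g]((σ[c>3](S) ⋈[a=f] R))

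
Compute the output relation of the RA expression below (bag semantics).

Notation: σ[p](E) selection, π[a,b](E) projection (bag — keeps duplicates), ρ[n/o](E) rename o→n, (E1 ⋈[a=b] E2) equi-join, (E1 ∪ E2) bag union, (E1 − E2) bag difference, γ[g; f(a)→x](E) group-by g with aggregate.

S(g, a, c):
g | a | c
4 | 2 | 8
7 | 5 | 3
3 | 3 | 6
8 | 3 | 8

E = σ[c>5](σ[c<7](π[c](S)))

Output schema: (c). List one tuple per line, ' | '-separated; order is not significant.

Per-node cardinality:
  S → 4
  π[c](S) → 4
  σ[c<7](π[c](S)) → 2
  σ[c>5](σ[c<7](π[c](S))) → 1

== RESULT ==
c
6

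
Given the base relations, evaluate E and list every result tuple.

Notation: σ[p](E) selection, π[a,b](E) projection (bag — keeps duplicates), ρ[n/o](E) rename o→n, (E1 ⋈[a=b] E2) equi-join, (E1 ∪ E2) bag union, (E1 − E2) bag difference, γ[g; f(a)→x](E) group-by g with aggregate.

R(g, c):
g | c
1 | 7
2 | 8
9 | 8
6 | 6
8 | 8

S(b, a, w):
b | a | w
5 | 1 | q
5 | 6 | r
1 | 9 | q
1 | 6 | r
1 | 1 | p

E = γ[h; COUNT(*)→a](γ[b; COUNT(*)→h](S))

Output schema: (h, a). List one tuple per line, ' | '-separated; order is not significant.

Row counts bottom-up:
  S → 5
  γ[b; COUNT(*)→h](S) → 2
  γ[h; COUNT(*)→a](γ[b; COUNT(*)→h](S)) → 2

== RESULT ==
h | a
2 | 1
3 | 1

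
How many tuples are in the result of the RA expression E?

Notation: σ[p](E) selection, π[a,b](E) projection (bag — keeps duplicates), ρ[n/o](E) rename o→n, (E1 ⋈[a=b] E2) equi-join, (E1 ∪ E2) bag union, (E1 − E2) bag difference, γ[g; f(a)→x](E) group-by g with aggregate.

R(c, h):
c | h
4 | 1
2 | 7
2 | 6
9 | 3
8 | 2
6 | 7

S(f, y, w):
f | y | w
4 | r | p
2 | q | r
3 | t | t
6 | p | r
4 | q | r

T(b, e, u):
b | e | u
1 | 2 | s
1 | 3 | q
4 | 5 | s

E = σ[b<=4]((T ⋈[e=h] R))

Stepwise |·|:
  T → 3
  R → 6
  (T ⋈[e=h] R) → 2
  σ[b<=4]((T ⋈[e=h] R)) → 2

|E| = 2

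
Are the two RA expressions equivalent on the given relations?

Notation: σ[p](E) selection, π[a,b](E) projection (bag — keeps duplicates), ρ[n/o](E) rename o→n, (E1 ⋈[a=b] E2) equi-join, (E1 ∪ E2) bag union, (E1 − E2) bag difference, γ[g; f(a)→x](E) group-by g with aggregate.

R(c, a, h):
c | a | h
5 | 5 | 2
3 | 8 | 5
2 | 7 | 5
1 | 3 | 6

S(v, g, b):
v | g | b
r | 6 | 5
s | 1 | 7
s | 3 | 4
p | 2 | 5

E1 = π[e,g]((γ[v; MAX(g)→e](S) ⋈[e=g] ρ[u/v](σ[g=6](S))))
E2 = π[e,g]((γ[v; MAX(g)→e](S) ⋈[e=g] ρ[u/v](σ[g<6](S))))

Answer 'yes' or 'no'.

E1 stepwise |·|:
  S → 4
  γ[v; MAX(g)→e](S) → 3
  S → 4
  σ[g=6](S) → 1
  ρ[u/v](σ[g=6](S)) → 1
  (γ[v; MAX(g)→e](S) ⋈[e=g] ρ[u/v](σ[g=6](S))) → 1
  π[e,g]((γ[v; MAX(g)→e](S) ⋈[e=g] ρ[u/v](σ[g=6](S)))) → 1
E2 stepwise |·|:
  S → 4
  γ[v; MAX(g)→e](S) → 3
  S → 4
  σ[g<6](S) → 3
  ρ[u/v](σ[g<6](S)) → 3
  (γ[v; MAX(g)→e](S) ⋈[e=g] ρ[u/v](σ[g<6](S))) → 2
  π[e,g]((γ[v; MAX(g)→e](S) ⋈[e=g] ρ[u/v](σ[g<6](S)))) → 2

E1 result:
e | g
6 | 6
E2 result:
e | g
2 | 2
3 | 3
Witness: (6, 6) appears 1× in E1 but 0× in E2.

no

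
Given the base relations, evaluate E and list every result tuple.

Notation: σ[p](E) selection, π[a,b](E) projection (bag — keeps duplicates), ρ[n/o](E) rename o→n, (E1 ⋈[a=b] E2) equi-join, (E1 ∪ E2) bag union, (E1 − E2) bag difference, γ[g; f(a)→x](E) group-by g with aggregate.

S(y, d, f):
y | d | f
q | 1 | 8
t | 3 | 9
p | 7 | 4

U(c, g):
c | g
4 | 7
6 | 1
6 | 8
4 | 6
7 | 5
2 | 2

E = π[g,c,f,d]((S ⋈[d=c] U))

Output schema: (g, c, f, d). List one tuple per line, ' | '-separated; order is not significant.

Row counts bottom-up:
  S → 3
  U → 6
  (S ⋈[d=c] U) → 1
  π[g,c,f,d]((S ⋈[d=c] U)) → 1

== RESULT ==
g | c | f | d
5 | 7 | 4 | 7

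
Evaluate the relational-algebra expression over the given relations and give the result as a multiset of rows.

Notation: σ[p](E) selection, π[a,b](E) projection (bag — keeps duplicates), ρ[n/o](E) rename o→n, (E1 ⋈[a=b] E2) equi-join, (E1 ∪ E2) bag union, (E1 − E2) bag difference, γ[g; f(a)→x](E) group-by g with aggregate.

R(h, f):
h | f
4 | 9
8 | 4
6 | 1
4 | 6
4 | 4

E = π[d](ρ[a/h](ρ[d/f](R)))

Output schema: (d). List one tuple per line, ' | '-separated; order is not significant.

Row counts bottom-up:
  R → 5
  ρ[d/f](R) → 5
  ρ[a/h](ρ[d/f](R)) → 5
  π[d](ρ[a/h](ρ[d/f](R))) → 5

== RESULT ==
d
1
4
4
6
9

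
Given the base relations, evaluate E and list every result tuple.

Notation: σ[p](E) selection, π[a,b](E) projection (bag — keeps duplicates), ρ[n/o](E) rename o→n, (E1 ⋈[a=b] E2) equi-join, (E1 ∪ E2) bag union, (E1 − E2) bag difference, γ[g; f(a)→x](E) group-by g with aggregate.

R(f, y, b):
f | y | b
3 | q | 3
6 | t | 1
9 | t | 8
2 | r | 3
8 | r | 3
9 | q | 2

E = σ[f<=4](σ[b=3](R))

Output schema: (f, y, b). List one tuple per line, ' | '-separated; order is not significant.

Stepwise |·|:
  R → 6
  σ[b=3](R) → 3
  σ[f<=4](σ[b=3](R)) → 2

== RESULT ==
f | y | b
2 | r | 3
3 | q | 3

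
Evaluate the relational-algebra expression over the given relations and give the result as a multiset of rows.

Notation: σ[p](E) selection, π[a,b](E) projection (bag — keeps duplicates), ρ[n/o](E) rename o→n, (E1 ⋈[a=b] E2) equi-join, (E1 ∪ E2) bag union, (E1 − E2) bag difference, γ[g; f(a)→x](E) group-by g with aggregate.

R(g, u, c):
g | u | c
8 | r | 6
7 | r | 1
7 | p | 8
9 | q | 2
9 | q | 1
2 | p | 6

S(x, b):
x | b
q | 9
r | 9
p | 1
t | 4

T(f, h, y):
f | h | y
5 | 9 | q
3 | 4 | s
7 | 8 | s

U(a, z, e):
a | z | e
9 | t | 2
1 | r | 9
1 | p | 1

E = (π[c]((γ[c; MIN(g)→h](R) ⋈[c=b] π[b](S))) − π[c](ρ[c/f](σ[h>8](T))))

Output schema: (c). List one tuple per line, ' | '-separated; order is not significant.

Subexpression sizes:
  R → 6
  γ[c; MIN(g)→h](R) → 4
  S → 4
  π[b](S) → 4
  (γ[c; MIN(g)→h](R) ⋈[c=b] π[b](S)) → 1
  π[c]((γ[c; MIN(g)→h](R) ⋈[c=b] π[b](S))) → 1
  T → 3
  σ[h>8](T) → 1
  ρ[c/f](σ[h>8](T)) → 1
  π[c](ρ[c/f](σ[h>8](T))) → 1
  (π[c]((γ[c; MIN(g)→h](R) ⋈[c=b] π[b](S))) − π[c](ρ[c/f](σ[h>8](T)))) → 1

== RESULT ==
c
1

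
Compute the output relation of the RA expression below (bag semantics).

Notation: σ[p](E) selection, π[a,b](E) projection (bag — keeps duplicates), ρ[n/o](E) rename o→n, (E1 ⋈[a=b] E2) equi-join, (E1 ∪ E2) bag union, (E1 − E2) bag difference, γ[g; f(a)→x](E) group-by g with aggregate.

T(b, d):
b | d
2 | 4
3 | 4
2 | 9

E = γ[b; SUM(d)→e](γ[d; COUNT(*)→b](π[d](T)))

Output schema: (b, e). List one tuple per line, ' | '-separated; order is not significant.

Stepwise |·|:
  T → 3
  π[d](T) → 3
  γ[d; COUNT(*)→b](π[d](T)) → 2
  γ[b; SUM(d)→e](γ[d; COUNT(*)→b](π[d](T))) → 2

== RESULT ==
b | e
1 | 9
2 | 4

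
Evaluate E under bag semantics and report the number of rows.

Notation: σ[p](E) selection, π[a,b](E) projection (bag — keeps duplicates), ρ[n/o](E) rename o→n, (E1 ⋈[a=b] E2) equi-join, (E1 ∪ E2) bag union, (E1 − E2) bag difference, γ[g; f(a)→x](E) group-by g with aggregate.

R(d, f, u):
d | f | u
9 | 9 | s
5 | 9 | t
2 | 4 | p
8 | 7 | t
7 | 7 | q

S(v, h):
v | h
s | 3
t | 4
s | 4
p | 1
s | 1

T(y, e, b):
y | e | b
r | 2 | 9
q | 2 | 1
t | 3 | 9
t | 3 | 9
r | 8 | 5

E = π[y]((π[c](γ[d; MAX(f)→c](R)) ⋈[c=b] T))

Subexpression sizes:
  R → 5
  γ[d; MAX(f)→c](R) → 5
  π[c](γ[d; MAX(f)→c](R)) → 5
  T → 5
  (π[c](γ[d; MAX(f)→c](R)) ⋈[c=b] T) → 6
  π[y]((π[c](γ[d; MAX(f)→c](R)) ⋈[c=b] T)) → 6

|E| = 6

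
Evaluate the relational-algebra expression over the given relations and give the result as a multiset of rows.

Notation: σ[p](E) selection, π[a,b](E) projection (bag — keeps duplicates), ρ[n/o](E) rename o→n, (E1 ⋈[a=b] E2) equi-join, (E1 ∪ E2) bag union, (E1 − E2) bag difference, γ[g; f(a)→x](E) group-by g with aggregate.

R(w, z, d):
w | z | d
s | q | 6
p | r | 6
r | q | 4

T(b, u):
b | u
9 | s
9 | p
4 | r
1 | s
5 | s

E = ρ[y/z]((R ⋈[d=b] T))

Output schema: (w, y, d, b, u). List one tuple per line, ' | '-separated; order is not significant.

Subexpression sizes:
  R → 3
  T → 5
  (R ⋈[d=b] T) → 1
  ρ[y/z]((R ⋈[d=b] T)) → 1

== RESULT ==
w | y | d | b | u
r | q | 4 | 4 | r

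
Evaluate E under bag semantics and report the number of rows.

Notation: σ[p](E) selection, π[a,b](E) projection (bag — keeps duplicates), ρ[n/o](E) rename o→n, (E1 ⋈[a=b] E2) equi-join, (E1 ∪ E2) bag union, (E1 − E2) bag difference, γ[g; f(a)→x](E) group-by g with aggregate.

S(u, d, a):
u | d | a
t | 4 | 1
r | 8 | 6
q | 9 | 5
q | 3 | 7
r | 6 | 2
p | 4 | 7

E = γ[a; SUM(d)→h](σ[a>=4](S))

Row counts bottom-up:
  S → 6
  σ[a>=4](S) → 4
  γ[a; SUM(d)→h](σ[a>=4](S)) → 3

|E| = 3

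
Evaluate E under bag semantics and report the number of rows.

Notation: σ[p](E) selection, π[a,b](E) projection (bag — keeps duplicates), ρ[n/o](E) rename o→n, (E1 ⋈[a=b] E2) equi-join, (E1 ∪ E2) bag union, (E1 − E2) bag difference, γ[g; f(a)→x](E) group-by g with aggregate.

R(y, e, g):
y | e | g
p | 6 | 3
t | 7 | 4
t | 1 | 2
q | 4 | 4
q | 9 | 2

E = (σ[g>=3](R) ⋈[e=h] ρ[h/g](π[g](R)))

Subexpression sizes:
  R → 5
  σ[g>=3](R) → 3
  R → 5
  π[g](R) → 5
  ρ[h/g](π[g](R)) → 5
  (σ[g>=3](R) ⋈[e=h] ρ[h/g](π[g](R))) → 2

|E| = 2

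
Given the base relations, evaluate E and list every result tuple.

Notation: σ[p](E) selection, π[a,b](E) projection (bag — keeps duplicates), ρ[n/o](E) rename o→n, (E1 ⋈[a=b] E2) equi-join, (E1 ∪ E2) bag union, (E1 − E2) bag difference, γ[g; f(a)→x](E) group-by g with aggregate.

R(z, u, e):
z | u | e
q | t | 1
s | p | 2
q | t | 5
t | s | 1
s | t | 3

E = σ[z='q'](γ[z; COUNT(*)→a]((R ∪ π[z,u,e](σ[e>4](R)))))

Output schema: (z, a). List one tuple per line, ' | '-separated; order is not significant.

Per-node cardinality:
  R → 5
  R → 5
  σ[e>4](R) → 1
  π[z,u,e](σ[e>4](R)) → 1
  (R ∪ π[z,u,e](σ[e>4](R))) → 6
  γ[z; COUNT(*)→a]((R ∪ π[z,u,e](σ[e>4](R)))) → 3
  σ[z='q'](γ[z; COUNT(*)→a]((R ∪ π[z,u,e](σ[e>4](R))))) → 1

== RESULT ==
z | a
q | 3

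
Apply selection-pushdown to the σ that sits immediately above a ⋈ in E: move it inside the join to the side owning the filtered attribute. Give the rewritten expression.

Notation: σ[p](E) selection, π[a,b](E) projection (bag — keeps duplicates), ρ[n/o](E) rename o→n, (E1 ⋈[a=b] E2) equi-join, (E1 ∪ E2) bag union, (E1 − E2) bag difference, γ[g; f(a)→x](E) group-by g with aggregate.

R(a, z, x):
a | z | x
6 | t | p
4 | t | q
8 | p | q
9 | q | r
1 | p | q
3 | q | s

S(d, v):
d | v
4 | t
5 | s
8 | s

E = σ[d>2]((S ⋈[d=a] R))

σ filters on d, owned by the left side.
E' = (σ[d>2](S) ⋈[d=a] R)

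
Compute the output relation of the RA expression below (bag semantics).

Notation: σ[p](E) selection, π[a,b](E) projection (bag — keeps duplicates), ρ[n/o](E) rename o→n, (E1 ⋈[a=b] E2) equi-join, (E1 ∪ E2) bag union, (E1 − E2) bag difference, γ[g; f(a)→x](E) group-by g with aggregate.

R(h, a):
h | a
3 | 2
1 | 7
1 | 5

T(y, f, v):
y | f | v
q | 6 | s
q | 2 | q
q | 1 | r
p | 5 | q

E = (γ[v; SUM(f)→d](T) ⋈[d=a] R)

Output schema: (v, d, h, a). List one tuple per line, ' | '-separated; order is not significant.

Subexpression sizes:
  T → 4
  γ[v; SUM(f)→d](T) → 3
  R → 3
  (γ[v; SUM(f)→d](T) ⋈[d=a] R) → 1

== RESULT ==
v | d | h | a
q | 7 | 1 | 7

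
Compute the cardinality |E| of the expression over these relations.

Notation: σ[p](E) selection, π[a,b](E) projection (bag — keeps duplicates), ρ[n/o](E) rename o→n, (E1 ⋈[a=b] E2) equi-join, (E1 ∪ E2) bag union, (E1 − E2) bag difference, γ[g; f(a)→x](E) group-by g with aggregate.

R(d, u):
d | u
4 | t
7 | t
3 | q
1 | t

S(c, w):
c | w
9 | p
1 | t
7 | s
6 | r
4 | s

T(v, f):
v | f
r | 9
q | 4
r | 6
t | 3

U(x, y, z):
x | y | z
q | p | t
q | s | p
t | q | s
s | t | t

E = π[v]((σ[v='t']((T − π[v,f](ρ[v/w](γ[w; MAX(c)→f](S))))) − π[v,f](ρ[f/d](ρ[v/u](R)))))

Per-node cardinality:
  T → 4
  S → 5
  γ[w; MAX(c)→f](S) → 4
  ρ[v/w](γ[w; MAX(c)→f](S)) → 4
  π[v,f](ρ[v/w](γ[w; MAX(c)→f](S))) → 4
  (T − π[v,f](ρ[v/w](γ[w; MAX(c)→f](S)))) → 3
  σ[v='t']((T − π[v,f](ρ[v/w](γ[w; MAX(c)→f](S))))) → 1
  R → 4
  ρ[v/u](R) → 4
  ρ[f/d](ρ[v/u](R)) → 4
  π[v,f](ρ[f/d](ρ[v/u](R))) → 4
  (σ[v='t']((T − π[v,f](ρ[v/w](γ[w; MAX(c)→f](S))))) − π[v,f](ρ[f/d](ρ[v/u](R)))) → 1
  π[v]((σ[v='t']((T − π[v,f](ρ[v/w](γ[w; MAX(c)→f](S))))) − π[v,f](ρ[f/d](ρ[v/u](R))))) → 1

|E| = 1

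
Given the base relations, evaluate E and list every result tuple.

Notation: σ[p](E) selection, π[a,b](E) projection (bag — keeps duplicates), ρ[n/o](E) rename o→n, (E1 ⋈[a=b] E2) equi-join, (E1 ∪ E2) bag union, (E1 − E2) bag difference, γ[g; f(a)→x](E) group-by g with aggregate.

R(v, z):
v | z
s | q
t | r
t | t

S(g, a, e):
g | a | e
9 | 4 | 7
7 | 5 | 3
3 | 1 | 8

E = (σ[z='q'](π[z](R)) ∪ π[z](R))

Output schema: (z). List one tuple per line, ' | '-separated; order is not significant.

Per-node cardinality:
  R → 3
  π[z](R) → 3
  σ[z='q'](π[z](R)) → 1
  R → 3
  π[z](R) → 3
  (σ[z='q'](π[z](R)) ∪ π[z](R)) → 4

== RESULT ==
z
q
q
r
t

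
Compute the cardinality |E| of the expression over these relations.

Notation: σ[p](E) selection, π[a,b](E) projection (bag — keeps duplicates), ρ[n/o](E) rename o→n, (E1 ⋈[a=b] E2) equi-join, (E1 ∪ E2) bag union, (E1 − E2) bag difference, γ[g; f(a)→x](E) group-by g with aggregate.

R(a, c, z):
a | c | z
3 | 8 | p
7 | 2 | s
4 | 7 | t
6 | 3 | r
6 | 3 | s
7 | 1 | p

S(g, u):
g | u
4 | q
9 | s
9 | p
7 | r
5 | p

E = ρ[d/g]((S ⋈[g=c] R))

Stepwise |·|:
  S → 5
  R → 6
  (S ⋈[g=c] R) → 1
  ρ[d/g]((S ⋈[g=c] R)) → 1

|E| = 1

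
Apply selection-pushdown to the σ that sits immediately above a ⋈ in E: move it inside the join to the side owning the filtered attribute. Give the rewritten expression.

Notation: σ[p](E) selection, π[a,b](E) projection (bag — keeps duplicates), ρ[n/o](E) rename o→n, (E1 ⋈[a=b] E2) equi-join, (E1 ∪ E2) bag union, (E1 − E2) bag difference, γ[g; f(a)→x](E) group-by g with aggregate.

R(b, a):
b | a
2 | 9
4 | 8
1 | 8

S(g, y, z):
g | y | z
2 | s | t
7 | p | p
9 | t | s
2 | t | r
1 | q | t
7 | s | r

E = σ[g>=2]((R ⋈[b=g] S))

σ filters on g, owned by the right side.
E' = (R ⋈[b=g] σ[g>=2](S))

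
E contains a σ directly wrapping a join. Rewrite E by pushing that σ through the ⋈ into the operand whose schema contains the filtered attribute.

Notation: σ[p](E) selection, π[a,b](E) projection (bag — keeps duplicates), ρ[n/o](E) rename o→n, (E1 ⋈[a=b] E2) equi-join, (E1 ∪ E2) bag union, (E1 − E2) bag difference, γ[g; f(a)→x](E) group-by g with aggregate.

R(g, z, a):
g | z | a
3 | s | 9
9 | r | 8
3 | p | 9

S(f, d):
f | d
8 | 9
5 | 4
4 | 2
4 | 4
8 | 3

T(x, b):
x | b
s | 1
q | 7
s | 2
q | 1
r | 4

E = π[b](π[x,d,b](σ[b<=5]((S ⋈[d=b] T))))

σ filters on b, owned by the right side.
E' = π[b](π[x,d,b]((S ⋈[d=b] σ[b<=5](T))))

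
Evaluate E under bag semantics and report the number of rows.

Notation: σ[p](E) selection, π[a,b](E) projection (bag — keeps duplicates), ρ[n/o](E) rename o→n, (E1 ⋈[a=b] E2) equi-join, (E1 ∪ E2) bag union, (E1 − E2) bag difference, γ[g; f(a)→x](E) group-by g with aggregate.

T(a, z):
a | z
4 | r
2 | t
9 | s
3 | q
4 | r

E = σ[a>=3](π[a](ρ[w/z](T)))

Stepwise |·|:
  T → 5
  ρ[w/z](T) → 5
  π[a](ρ[w/z](T)) → 5
  σ[a>=3](π[a](ρ[w/z](T))) → 4

|E| = 4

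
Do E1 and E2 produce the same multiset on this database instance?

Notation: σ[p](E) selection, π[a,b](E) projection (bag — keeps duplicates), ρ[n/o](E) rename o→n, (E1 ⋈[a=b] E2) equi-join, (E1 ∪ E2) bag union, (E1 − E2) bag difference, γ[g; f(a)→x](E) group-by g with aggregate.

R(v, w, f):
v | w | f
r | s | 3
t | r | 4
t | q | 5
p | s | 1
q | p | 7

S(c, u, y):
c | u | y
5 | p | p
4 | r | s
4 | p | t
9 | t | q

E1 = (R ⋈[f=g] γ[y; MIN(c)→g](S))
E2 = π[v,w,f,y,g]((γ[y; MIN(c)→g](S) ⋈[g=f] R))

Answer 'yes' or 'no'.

E1 subexpression sizes:
  R → 5
  S → 4
  γ[y; MIN(c)→g](S) → 4
  (R ⋈[f=g] γ[y; MIN(c)→g](S)) → 3
E2 subexpression sizes:
  S → 4
  γ[y; MIN(c)→g](S) → 4
  R → 5
  (γ[y; MIN(c)→g](S) ⋈[g=f] R) → 3
  π[v,w,f,y,g]((γ[y; MIN(c)→g](S) ⋈[g=f] R)) → 3

E1 and E2 produce the same multiset:
v | w | f | y | g
t | q | 5 | p | 5
t | r | 4 | s | 4
t | r | 4 | t | 4

yes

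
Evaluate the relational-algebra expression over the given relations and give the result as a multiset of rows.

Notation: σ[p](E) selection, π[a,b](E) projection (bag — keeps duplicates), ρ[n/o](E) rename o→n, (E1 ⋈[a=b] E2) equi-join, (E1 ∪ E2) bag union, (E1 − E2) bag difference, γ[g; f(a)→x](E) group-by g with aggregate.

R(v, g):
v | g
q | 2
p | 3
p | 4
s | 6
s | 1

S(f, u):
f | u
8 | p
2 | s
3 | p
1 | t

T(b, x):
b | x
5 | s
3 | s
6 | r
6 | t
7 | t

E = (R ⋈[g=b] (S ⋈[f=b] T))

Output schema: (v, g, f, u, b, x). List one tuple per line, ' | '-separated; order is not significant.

Stepwise |·|:
  R → 5
  S → 4
  T → 5
  (S ⋈[f=b] T) → 1
  (R ⋈[g=b] (S ⋈[f=b] T)) → 1

== RESULT ==
v | g | f | u | b | x
p | 3 | 3 | p | 3 | s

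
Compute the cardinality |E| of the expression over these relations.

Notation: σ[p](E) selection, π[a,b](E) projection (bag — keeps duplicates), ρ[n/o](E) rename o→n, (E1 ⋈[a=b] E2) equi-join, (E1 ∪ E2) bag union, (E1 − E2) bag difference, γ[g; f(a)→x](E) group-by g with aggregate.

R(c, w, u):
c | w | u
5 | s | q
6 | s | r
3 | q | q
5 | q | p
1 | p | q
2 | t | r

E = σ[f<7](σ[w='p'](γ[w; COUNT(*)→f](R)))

Per-node cardinality:
  R → 6
  γ[w; COUNT(*)→f](R) → 4
  σ[w='p'](γ[w; COUNT(*)→f](R)) → 1
  σ[f<7](σ[w='p'](γ[w; COUNT(*)→f](R))) → 1

|E| = 1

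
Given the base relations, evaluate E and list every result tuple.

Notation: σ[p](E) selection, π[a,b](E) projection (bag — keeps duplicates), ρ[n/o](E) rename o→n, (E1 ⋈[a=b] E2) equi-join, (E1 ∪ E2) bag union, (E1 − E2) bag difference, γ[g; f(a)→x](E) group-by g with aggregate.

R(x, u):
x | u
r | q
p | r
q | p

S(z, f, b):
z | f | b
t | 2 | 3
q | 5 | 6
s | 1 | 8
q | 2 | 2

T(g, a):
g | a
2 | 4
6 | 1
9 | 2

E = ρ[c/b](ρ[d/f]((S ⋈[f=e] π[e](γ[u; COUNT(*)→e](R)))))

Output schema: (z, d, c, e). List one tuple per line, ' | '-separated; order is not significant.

Per-node cardinality:
  S → 4
  R → 3
  γ[u; COUNT(*)→e](R) → 3
  π[e](γ[u; COUNT(*)→e](R)) → 3
  (S ⋈[f=e] π[e](γ[u; COUNT(*)→e](R))) → 3
  ρ[d/f]((S ⋈[f=e] π[e](γ[u; COUNT(*)→e](R)))) → 3
  ρ[c/b](ρ[d/f]((S ⋈[f=e] π[e](γ[u; COUNT(*)→e](R))))) → 3

== RESULT ==
z | d | c | e
s | 1 | 8 | 1
s | 1 | 8 | 1
s | 1 | 8 | 1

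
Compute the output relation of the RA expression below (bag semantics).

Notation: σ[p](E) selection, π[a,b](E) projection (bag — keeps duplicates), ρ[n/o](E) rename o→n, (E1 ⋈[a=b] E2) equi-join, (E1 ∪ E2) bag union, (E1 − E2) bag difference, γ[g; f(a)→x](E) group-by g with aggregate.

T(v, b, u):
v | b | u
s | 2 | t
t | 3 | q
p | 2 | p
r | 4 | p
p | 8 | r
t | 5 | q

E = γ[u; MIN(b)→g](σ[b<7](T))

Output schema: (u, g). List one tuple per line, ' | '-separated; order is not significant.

Stepwise |·|:
  T → 6
  σ[b<7](T) → 5
  γ[u; MIN(b)→g](σ[b<7](T)) → 3

== RESULT ==
u | g
p | 2
q | 3
t | 2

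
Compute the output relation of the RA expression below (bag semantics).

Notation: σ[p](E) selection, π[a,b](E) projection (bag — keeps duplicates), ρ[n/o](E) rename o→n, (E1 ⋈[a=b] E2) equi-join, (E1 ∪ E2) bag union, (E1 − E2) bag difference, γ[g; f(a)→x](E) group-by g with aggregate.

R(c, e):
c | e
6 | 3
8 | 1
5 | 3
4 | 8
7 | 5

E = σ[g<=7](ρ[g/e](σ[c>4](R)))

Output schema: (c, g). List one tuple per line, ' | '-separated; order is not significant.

Per-node cardinality:
  R → 5
  σ[c>4](R) → 4
  ρ[g/e](σ[c>4](R)) → 4
  σ[g<=7](ρ[g/e](σ[c>4](R))) → 4

== RESULT ==
c | g
5 | 3
6 | 3
7 | 5
8 | 1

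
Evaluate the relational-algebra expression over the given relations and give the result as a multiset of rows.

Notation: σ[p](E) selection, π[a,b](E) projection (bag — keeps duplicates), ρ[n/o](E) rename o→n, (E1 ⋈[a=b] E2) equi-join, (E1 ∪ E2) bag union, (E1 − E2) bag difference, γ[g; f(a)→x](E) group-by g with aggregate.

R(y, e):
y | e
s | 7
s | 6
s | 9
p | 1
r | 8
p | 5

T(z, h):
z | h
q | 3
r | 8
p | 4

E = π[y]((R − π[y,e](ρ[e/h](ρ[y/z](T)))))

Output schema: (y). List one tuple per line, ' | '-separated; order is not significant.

Per-node cardinality:
  R → 6
  T → 3
  ρ[y/z](T) → 3
  ρ[e/h](ρ[y/z](T)) → 3
  π[y,e](ρ[e/h](ρ[y/z](T))) → 3
  (R − π[y,e](ρ[e/h](ρ[y/z](T)))) → 5
  π[y]((R − π[y,e](ρ[e/h](ρ[y/z](T))))) → 5

== RESULT ==
y
p
p
s
s
s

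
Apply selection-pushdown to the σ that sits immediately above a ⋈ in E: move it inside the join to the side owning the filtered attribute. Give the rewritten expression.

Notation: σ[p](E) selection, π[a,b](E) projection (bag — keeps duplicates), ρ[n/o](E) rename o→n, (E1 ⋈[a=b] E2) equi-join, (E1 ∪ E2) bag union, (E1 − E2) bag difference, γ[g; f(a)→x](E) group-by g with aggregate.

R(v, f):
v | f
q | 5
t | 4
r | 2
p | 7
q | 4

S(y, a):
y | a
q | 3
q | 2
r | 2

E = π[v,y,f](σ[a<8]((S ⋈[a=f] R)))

σ filters on a, owned by the left side.
E' = π[v,y,f]((σ[a<8](S) ⋈[a=f] R))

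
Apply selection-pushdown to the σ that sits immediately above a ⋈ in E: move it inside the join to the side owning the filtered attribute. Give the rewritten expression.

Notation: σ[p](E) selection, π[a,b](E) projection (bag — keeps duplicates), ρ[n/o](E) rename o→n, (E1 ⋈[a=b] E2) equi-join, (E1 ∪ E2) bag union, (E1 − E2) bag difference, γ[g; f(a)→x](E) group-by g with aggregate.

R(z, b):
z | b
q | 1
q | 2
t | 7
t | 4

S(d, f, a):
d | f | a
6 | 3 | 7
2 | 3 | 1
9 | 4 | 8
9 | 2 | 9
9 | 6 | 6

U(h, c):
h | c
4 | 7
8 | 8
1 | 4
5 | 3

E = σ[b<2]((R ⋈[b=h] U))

σ filters on b, owned by the left side.
E' = (σ[b<2](R) ⋈[b=h] U)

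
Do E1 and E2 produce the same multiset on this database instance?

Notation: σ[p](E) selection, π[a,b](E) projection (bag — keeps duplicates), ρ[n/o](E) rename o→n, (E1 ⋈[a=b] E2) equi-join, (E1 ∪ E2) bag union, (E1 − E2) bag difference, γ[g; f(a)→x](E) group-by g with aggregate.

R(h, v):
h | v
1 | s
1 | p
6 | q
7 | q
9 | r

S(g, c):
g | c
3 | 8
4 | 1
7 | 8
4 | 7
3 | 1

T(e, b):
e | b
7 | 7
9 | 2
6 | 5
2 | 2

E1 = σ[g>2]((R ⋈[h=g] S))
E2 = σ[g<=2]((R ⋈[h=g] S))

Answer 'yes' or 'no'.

E1 stepwise |·|:
  R → 5
  S → 5
  (R ⋈[h=g] S) → 1
  σ[g>2]((R ⋈[h=g] S)) → 1
E2 stepwise |·|:
  R → 5
  S → 5
  (R ⋈[h=g] S) → 1
  σ[g<=2]((R ⋈[h=g] S)) → 0

E1 result:
h | v | g | c
7 | q | 7 | 8
E2 result:
h | v | g | c
(0 rows)
Witness: (7, 'q', 7, 8) appears 1× in E1 but 0× in E2.

no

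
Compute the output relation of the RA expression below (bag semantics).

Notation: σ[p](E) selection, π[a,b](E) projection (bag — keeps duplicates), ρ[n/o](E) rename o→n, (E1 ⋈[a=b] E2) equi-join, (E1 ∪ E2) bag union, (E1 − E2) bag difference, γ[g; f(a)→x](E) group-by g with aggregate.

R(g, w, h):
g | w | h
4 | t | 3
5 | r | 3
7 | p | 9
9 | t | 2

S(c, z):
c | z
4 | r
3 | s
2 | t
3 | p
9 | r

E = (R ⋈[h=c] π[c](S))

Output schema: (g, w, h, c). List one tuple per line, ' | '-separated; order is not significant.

Per-node cardinality:
  R → 4
  S → 5
  π[c](S) → 5
  (R ⋈[h=c] π[c](S)) → 6

== RESULT ==
g | w | h | c
4 | t | 3 | 3
4 | t | 3 | 3
5 | r | 3 | 3
5 | r | 3 | 3
7 | p | 9 | 9
9 | t | 2 | 2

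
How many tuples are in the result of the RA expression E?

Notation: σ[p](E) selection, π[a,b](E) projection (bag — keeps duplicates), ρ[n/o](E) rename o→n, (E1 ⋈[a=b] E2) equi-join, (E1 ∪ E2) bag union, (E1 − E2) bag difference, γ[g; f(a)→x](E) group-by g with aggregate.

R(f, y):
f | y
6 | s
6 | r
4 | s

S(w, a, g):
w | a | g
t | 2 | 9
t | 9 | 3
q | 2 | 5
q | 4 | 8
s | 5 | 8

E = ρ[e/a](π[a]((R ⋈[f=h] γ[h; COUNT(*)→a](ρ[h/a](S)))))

Stepwise |·|:
  R → 3
  S → 5
  ρ[h/a](S) → 5
  γ[h; COUNT(*)→a](ρ[h/a](S)) → 4
  (R ⋈[f=h] γ[h; COUNT(*)→a](ρ[h/a](S))) → 1
  π[a]((R ⋈[f=h] γ[h; COUNT(*)→a](ρ[h/a](S)))) → 1
  ρ[e/a](π[a]((R ⋈[f=h] γ[h; COUNT(*)→a](ρ[h/a](S))))) → 1

|E| = 1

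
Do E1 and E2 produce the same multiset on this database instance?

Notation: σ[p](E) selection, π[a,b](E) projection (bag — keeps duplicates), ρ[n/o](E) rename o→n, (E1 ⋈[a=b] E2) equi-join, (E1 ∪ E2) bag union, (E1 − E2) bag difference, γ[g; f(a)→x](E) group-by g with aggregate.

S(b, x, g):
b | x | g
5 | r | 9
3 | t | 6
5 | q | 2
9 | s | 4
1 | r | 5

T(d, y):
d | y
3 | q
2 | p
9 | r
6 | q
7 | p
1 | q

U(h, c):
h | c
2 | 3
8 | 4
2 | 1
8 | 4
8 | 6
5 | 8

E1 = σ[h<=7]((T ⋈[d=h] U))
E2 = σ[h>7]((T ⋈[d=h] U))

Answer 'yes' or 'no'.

E1 row counts bottom-up:
  T → 6
  U → 6
  (T ⋈[d=h] U) → 2
  σ[h<=7]((T ⋈[d=h] U)) → 2
E2 row counts bottom-up:
  T → 6
  U → 6
  (T ⋈[d=h] U) → 2
  σ[h>7]((T ⋈[d=h] U)) → 0

E1 result:
d | y | h | c
2 | p | 2 | 1
2 | p | 2 | 3
E2 result:
d | y | h | c
(0 rows)
Witness: (2, 'p', 2, 3) appears 1× in E1 but 0× in E2.

no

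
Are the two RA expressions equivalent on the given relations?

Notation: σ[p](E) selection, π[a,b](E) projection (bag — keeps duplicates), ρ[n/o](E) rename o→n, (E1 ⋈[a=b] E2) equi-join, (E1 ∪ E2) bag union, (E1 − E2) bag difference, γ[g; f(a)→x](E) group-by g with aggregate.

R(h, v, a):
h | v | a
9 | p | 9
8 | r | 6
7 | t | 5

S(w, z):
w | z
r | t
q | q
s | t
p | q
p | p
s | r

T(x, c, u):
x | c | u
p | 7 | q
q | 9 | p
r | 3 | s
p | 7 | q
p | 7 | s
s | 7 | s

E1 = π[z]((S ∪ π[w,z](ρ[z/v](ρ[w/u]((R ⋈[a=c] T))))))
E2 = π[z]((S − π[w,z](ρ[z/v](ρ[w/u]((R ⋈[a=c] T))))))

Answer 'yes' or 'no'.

E1 stepwise |·|:
  S → 6
  R → 3
  T → 6
  (R ⋈[a=c] T) → 1
  ρ[w/u]((R ⋈[a=c] T)) → 1
  ρ[z/v](ρ[w/u]((R ⋈[a=c] T))) → 1
  π[w,z](ρ[z/v](ρ[w/u]((R ⋈[a=c] T)))) → 1
  (S ∪ π[w,z](ρ[z/v](ρ[w/u]((R ⋈[a=c] T))))) → 7
  π[z]((S ∪ π[w,z](ρ[z/v](ρ[w/u]((R ⋈[a=c] T)))))) → 7
E2 stepwise |·|:
  S → 6
  R → 3
  T → 6
  (R ⋈[a=c] T) → 1
  ρ[w/u]((R ⋈[a=c] T)) → 1
  ρ[z/v](ρ[w/u]((R ⋈[a=c] T))) → 1
  π[w,z](ρ[z/v](ρ[w/u]((R ⋈[a=c] T)))) → 1
  (S − π[w,z](ρ[z/v](ρ[w/u]((R ⋈[a=c] T))))) → 5
  π[z]((S − π[w,z](ρ[z/v](ρ[w/u]((R ⋈[a=c] T)))))) → 5

E1 result:
z
p
p
q
q
r
t
t
E2 result:
z
q
q
r
t
t
Witness: ('p',) appears 2× in E1 but 0× in E2.

no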